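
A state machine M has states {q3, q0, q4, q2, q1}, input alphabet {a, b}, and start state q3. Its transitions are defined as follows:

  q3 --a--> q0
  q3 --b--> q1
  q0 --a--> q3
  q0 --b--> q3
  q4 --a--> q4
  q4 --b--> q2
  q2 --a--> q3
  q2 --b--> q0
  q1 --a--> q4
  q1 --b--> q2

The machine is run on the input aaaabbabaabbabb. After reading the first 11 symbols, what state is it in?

q3 → q0 → q3 → q0 → q3 → q1 → q2 → q3 → q1 → q4 → q4 → q2
After 11 symbols: q2.

q2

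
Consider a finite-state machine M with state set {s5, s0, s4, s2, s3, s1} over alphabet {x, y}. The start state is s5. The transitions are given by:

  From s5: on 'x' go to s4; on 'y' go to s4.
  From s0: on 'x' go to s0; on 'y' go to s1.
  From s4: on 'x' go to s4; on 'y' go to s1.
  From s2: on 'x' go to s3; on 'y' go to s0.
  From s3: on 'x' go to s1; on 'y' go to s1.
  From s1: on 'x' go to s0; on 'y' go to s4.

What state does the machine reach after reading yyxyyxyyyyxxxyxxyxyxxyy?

Trace: s5 -y-> s4 -y-> s1 -x-> s0 -y-> s1 -y-> s4 -x-> s4 -y-> s1 -y-> s4 -y-> s1 -y-> s4 -x-> s4 -x-> s4 -x-> s4 -y-> s1 -x-> s0 -x-> s0 -y-> s1 -x-> s0 -y-> s1 -x-> s0 -x-> s0 -y-> s1 -y-> s4

s4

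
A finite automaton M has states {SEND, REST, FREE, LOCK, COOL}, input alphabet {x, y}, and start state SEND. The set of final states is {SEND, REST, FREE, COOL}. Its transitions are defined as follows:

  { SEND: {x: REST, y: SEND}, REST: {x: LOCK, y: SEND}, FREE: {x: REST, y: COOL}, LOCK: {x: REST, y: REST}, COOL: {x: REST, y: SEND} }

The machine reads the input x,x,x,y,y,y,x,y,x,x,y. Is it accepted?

Yes

Trace: SEND -x-> REST -x-> LOCK -x-> REST -y-> SEND -y-> SEND -y-> SEND -x-> REST -y-> SEND -x-> REST -x-> LOCK -y-> REST
End state REST is accepting.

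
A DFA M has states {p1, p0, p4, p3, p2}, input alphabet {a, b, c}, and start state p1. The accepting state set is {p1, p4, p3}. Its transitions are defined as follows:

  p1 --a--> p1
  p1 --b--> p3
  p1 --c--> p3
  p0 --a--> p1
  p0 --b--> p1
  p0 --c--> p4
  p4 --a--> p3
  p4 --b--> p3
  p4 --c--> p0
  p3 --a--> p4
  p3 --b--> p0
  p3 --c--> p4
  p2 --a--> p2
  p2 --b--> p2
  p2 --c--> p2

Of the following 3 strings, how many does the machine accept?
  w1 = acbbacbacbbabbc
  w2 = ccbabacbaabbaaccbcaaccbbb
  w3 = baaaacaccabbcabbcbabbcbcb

w1: Trace: p1 -a-> p1 -c-> p3 -b-> p0 -b-> p1 -a-> p1 -c-> p3 -b-> p0 -a-> p1 -c-> p3 -b-> p0 -b-> p1 -a-> p1 -b-> p3 -b-> p0 -c-> p4  → end p4, accepted
w2: Trace: p1 -c-> p3 -c-> p4 -b-> p3 -a-> p4 -b-> p3 -a-> p4 -c-> p0 -b-> p1 -a-> p1 -a-> p1 -b-> p3 -b-> p0 -a-> p1 -a-> p1 -c-> p3 -c-> p4 -b-> p3 -c-> p4 -a-> p3 -a-> p4 -c-> p0 -c-> p4 -b-> p3 -b-> p0 -b-> p1  → end p1, accepted
w3: Trace: p1 -b-> p3 -a-> p4 -a-> p3 -a-> p4 -a-> p3 -c-> p4 -a-> p3 -c-> p4 -c-> p0 -a-> p1 -b-> p3 -b-> p0 -c-> p4 -a-> p3 -b-> p0 -b-> p1 -c-> p3 -b-> p0 -a-> p1 -b-> p3 -b-> p0 -c-> p4 -b-> p3 -c-> p4 -b-> p3  → end p3, accepted

3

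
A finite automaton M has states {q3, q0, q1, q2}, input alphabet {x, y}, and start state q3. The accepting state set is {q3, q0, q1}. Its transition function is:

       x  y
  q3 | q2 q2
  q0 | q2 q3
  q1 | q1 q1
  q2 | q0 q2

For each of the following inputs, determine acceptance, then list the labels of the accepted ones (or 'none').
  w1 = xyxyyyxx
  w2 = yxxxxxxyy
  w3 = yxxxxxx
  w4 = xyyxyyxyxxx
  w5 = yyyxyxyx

w1: Trace: q3 -x-> q2 -y-> q2 -x-> q0 -y-> q3 -y-> q2 -y-> q2 -x-> q0 -x-> q2  → end q2, rejected
w2: Trace: q3 -y-> q2 -x-> q0 -x-> q2 -x-> q0 -x-> q2 -x-> q0 -x-> q2 -y-> q2 -y-> q2  → end q2, rejected
w3: Trace: q3 -y-> q2 -x-> q0 -x-> q2 -x-> q0 -x-> q2 -x-> q0 -x-> q2  → end q2, rejected
w4: Trace: q3 -x-> q2 -y-> q2 -y-> q2 -x-> q0 -y-> q3 -y-> q2 -x-> q0 -y-> q3 -x-> q2 -x-> q0 -x-> q2  → end q2, rejected
w5: Trace: q3 -y-> q2 -y-> q2 -y-> q2 -x-> q0 -y-> q3 -x-> q2 -y-> q2 -x-> q0  → end q0, accepted

w5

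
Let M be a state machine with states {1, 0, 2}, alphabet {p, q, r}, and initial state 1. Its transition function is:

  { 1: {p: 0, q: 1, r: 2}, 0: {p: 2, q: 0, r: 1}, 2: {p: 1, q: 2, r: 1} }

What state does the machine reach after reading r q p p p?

2

1 → 2 → 2 → 1 → 0 → 2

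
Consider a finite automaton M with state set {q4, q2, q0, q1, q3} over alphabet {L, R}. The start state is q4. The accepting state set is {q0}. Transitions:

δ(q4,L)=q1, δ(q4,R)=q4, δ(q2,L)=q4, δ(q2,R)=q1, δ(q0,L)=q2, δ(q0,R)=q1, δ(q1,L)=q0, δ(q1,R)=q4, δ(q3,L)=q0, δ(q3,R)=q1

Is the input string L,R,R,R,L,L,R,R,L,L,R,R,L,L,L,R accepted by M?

No

q4 → q1 → q4 → q4 → q4 → q1 → q0 → q1 → q4 → q1 → q0 → q1 → q4 → q1 → q0 → q2 → q1
End state q1 is not accepting.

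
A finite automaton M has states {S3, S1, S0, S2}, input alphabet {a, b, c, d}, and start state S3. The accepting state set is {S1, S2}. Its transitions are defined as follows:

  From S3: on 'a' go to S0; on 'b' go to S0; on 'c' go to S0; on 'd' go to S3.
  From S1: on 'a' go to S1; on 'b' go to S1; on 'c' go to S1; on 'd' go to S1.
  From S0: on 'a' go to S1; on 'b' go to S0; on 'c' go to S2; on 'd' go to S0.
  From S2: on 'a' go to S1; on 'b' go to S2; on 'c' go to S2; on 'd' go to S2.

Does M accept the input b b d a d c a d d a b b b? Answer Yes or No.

Yes

S3 → S0 → S0 → S0 → S1 → S1 → S1 → S1 → S1 → S1 → S1 → S1 → S1 → S1
End state S1 is accepting.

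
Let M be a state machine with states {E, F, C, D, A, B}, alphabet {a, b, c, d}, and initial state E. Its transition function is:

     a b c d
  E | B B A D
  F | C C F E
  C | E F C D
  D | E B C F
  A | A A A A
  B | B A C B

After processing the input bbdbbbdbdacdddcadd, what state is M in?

A

start at E
read 'b': E → B
read 'b': B → A
read 'd': A → A
read 'b': A → A
read 'b': A → A
read 'b': A → A
read 'd': A → A
read 'b': A → A
read 'd': A → A
read 'a': A → A
read 'c': A → A
read 'd': A → A
read 'd': A → A
read 'd': A → A
read 'c': A → A
read 'a': A → A
read 'd': A → A
read 'd': A → A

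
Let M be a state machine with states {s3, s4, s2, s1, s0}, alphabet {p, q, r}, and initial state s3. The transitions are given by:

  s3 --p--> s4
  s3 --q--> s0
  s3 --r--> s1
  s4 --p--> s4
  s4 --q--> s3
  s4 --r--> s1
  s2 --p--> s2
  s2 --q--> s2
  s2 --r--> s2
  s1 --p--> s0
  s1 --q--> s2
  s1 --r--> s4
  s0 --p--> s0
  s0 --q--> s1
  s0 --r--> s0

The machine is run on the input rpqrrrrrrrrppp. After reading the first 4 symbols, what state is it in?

s4

start at s3
read 'r': s3 → s1
read 'p': s1 → s0
read 'q': s0 → s1
read 'r': s1 → s4
After 4 symbols: s4.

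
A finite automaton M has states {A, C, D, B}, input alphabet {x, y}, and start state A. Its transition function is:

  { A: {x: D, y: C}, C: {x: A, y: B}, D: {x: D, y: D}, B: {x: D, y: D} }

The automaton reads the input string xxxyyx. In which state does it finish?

D

start at A
read 'x': A → D
read 'x': D → D
read 'x': D → D
read 'y': D → D
read 'y': D → D
read 'x': D → D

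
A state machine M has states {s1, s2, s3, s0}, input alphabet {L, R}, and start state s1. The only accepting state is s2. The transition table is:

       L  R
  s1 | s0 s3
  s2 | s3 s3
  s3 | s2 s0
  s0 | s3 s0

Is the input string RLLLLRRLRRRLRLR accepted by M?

No

s1 → s3 → s2 → s3 → s2 → s3 → s0 → s0 → s3 → s0 → s0 → s0 → s3 → s0 → s3 → s0
End state s0 is not accepting.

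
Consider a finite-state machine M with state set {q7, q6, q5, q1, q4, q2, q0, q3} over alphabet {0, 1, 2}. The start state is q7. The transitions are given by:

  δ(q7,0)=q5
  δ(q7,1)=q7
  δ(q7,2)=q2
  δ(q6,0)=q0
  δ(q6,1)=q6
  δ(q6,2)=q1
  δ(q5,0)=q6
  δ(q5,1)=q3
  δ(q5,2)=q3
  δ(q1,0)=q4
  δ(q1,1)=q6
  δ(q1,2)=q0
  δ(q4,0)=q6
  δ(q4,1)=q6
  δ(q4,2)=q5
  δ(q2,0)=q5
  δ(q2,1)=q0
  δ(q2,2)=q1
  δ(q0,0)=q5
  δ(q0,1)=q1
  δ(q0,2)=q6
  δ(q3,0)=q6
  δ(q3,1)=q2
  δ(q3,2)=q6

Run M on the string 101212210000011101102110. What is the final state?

q7 → q7 → q5 → q3 → q6 → q6 → q1 → q0 → q1 → q4 → q6 → q0 → q5 → q6 → q6 → q6 → q6 → q0 → q1 → q6 → q0 → q6 → q6 → q6 → q0

q0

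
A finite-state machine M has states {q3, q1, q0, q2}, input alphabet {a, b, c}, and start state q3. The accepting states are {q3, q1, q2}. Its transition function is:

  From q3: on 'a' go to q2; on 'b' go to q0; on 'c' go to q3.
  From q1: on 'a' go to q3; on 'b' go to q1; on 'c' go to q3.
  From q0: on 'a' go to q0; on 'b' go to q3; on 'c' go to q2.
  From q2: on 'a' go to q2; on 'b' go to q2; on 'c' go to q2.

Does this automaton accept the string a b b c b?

q3 → q2 → q2 → q2 → q2 → q2
End state q2 is accepting.

Yes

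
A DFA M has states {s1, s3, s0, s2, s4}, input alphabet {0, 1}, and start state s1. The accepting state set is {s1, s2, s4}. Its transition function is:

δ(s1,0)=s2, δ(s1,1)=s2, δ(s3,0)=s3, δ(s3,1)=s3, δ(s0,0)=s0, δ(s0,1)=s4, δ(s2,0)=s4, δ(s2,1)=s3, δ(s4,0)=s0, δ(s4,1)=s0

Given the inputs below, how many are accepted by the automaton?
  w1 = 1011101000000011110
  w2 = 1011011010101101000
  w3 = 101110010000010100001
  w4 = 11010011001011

w1: s1 → s2 → s4 → s0 → s4 → s0 → s0 → s4 → s0 → s0 → s0 → s0 → s0 → s0 → s0 → s4 → s0 → s4 → s0 → s0  → end s0, rejected
w2: s1 → s2 → s4 → s0 → s4 → s0 → s4 → s0 → s0 → s4 → s0 → s4 → s0 → s4 → s0 → s0 → s4 → s0 → s0 → s0  → end s0, rejected
w3: s1 → s2 → s4 → s0 → s4 → s0 → s0 → s0 → s4 → s0 → s0 → s0 → s0 → s0 → s4 → s0 → s4 → s0 → s0 → s0 → s0 → s4  → end s4, accepted
w4: s1 → s2 → s3 → s3 → s3 → s3 → s3 → s3 → s3 → s3 → s3 → s3 → s3 → s3 → s3  → end s3, rejected

1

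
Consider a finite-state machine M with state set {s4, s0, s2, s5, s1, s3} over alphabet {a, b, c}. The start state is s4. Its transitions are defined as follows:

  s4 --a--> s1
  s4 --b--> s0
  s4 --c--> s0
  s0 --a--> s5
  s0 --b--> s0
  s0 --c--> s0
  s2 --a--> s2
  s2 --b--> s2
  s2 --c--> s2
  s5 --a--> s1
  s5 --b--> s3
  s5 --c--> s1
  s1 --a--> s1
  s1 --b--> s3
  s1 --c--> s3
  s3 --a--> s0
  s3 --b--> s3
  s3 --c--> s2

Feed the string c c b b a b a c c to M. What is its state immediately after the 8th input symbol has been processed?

s0

Trace: s4 -c-> s0 -c-> s0 -b-> s0 -b-> s0 -a-> s5 -b-> s3 -a-> s0 -c-> s0
After 8 symbols: s0.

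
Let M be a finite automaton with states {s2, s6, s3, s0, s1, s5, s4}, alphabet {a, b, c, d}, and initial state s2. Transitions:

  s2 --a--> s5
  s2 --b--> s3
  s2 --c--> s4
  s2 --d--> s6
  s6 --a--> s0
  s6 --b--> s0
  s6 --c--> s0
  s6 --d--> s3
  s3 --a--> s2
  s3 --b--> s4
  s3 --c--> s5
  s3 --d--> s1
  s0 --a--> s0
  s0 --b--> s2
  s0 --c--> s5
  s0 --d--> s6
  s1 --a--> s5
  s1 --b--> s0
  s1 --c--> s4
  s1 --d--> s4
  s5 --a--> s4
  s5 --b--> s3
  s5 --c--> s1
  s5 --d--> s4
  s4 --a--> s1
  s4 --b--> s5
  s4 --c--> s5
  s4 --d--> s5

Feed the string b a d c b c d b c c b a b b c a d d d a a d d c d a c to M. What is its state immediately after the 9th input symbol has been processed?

s2 → s3 → s2 → s6 → s0 → s2 → s4 → s5 → s3 → s5
After 9 symbols: s5.

s5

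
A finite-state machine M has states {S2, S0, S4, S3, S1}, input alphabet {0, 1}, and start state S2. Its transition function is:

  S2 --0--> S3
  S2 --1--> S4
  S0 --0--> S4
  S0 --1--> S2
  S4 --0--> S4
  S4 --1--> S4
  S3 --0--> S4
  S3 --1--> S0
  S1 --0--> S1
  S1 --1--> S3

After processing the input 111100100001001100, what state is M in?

S4

start at S2
read '1': S2 → S4
read '1': S4 → S4
read '1': S4 → S4
read '1': S4 → S4
read '0': S4 → S4
read '0': S4 → S4
read '1': S4 → S4
read '0': S4 → S4
read '0': S4 → S4
read '0': S4 → S4
read '0': S4 → S4
read '1': S4 → S4
read '0': S4 → S4
read '0': S4 → S4
read '1': S4 → S4
read '1': S4 → S4
read '0': S4 → S4
read '0': S4 → S4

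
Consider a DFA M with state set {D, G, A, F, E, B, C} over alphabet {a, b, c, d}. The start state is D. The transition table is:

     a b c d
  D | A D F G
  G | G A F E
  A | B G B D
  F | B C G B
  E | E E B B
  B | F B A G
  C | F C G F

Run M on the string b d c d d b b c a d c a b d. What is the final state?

G

D → D → G → F → B → G → A → G → F → B → G → F → B → B → G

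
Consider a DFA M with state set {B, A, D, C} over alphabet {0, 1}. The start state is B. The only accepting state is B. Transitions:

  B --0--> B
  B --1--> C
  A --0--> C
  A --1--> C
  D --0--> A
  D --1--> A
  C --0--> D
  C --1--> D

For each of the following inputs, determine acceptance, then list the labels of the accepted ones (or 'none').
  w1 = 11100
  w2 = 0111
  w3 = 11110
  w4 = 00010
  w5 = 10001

none

w1: B → C → D → A → C → D  → end D, rejected
w2: B → B → C → D → A  → end A, rejected
w3: B → C → D → A → C → D  → end D, rejected
w4: B → B → B → B → C → D  → end D, rejected
w5: B → C → D → A → C → D  → end D, rejected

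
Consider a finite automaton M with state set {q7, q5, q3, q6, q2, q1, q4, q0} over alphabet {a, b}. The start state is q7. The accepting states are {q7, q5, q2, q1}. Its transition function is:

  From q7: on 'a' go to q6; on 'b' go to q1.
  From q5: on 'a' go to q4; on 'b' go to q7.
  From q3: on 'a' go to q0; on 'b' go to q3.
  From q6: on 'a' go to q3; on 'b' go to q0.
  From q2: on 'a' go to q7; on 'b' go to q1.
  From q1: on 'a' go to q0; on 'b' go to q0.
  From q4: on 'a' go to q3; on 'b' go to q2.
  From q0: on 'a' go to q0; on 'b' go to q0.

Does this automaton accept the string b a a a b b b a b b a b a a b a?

No

Trace: q7 -b-> q1 -a-> q0 -a-> q0 -a-> q0 -b-> q0 -b-> q0 -b-> q0 -a-> q0 -b-> q0 -b-> q0 -a-> q0 -b-> q0 -a-> q0 -a-> q0 -b-> q0 -a-> q0
End state q0 is not accepting.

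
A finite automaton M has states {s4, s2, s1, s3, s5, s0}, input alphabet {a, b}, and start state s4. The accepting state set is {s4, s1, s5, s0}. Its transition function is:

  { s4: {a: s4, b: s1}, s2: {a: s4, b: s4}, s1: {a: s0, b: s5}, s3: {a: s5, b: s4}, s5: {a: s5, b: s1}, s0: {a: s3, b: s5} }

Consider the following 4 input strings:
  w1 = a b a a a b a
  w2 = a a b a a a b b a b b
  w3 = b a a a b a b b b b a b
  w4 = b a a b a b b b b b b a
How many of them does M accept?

w1: Trace: s4 -a-> s4 -b-> s1 -a-> s0 -a-> s3 -a-> s5 -b-> s1 -a-> s0  → end s0, accepted
w2: Trace: s4 -a-> s4 -a-> s4 -b-> s1 -a-> s0 -a-> s3 -a-> s5 -b-> s1 -b-> s5 -a-> s5 -b-> s1 -b-> s5  → end s5, accepted
w3: Trace: s4 -b-> s1 -a-> s0 -a-> s3 -a-> s5 -b-> s1 -a-> s0 -b-> s5 -b-> s1 -b-> s5 -b-> s1 -a-> s0 -b-> s5  → end s5, accepted
w4: Trace: s4 -b-> s1 -a-> s0 -a-> s3 -b-> s4 -a-> s4 -b-> s1 -b-> s5 -b-> s1 -b-> s5 -b-> s1 -b-> s5 -a-> s5  → end s5, accepted

4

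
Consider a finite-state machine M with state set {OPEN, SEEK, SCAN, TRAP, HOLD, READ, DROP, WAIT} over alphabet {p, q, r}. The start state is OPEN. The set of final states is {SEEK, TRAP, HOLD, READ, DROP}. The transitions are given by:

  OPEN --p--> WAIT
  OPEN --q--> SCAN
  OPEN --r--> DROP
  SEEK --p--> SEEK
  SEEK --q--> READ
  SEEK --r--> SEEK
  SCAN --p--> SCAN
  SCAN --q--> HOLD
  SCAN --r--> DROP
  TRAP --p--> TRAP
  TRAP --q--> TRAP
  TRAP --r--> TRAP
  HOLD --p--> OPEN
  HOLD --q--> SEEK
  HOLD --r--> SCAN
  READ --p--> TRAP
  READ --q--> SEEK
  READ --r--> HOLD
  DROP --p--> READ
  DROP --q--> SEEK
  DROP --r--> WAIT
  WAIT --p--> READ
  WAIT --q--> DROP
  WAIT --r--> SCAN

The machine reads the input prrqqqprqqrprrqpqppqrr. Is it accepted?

OPEN → WAIT → SCAN → DROP → SEEK → READ → SEEK → SEEK → SEEK → READ → SEEK → SEEK → SEEK → SEEK → SEEK → READ → TRAP → TRAP → TRAP → TRAP → TRAP → TRAP → TRAP
End state TRAP is accepting.

Yes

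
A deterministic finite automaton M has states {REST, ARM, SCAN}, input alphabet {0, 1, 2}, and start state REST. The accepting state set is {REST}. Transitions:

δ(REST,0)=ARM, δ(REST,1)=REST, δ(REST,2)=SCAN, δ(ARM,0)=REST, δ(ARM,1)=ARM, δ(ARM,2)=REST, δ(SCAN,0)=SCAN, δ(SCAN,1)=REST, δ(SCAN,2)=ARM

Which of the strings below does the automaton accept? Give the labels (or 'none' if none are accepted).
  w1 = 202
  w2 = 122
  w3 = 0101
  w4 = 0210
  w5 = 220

w3, w5

w1: REST → SCAN → SCAN → ARM  → end ARM, rejected
w2: REST → REST → SCAN → ARM  → end ARM, rejected
w3: REST → ARM → ARM → REST → REST  → end REST, accepted
w4: REST → ARM → REST → REST → ARM  → end ARM, rejected
w5: REST → SCAN → ARM → REST  → end REST, accepted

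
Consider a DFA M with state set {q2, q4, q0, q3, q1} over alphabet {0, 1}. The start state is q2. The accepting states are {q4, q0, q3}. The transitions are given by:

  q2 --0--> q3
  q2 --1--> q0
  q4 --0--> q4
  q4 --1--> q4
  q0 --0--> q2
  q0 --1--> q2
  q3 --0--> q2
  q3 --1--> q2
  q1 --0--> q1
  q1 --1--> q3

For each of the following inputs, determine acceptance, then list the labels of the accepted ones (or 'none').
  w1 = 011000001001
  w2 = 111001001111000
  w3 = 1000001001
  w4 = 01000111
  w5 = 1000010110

w2

w1: q2 → q3 → q2 → q0 → q2 → q3 → q2 → q3 → q2 → q0 → q2 → q3 → q2  → end q2, rejected
w2: q2 → q0 → q2 → q0 → q2 → q3 → q2 → q3 → q2 → q0 → q2 → q0 → q2 → q3 → q2 → q3  → end q3, accepted
w3: q2 → q0 → q2 → q3 → q2 → q3 → q2 → q0 → q2 → q3 → q2  → end q2, rejected
w4: q2 → q3 → q2 → q3 → q2 → q3 → q2 → q0 → q2  → end q2, rejected
w5: q2 → q0 → q2 → q3 → q2 → q3 → q2 → q3 → q2 → q0 → q2  → end q2, rejected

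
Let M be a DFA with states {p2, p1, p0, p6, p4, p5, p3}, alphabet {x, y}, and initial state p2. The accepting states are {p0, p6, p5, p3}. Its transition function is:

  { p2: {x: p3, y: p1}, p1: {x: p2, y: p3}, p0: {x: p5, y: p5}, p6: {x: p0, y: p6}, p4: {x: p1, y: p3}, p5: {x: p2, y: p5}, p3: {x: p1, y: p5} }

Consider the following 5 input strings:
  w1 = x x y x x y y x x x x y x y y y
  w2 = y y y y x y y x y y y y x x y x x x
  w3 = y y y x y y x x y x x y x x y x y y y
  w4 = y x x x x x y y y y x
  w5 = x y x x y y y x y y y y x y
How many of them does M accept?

w1: p2 → p3 → p1 → p3 → p1 → p2 → p1 → p3 → p1 → p2 → p3 → p1 → p3 → p1 → p3 → p5 → p5  → end p5, accepted
w2: p2 → p1 → p3 → p5 → p5 → p2 → p1 → p3 → p1 → p3 → p5 → p5 → p5 → p2 → p3 → p5 → p2 → p3 → p1  → end p1, rejected
w3: p2 → p1 → p3 → p5 → p2 → p1 → p3 → p1 → p2 → p1 → p2 → p3 → p5 → p2 → p3 → p5 → p2 → p1 → p3 → p5  → end p5, accepted
w4: p2 → p1 → p2 → p3 → p1 → p2 → p3 → p5 → p5 → p5 → p5 → p2  → end p2, rejected
w5: p2 → p3 → p5 → p2 → p3 → p5 → p5 → p5 → p2 → p1 → p3 → p5 → p5 → p2 → p1  → end p1, rejected

2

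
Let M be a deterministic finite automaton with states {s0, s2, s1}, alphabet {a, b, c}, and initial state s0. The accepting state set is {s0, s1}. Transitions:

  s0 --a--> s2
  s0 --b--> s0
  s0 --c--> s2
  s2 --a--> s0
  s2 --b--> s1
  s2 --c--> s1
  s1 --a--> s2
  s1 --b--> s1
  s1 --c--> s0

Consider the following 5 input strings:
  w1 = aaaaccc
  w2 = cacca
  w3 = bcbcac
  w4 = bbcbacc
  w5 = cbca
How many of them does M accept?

3

w1: Trace: s0 -a-> s2 -a-> s0 -a-> s2 -a-> s0 -c-> s2 -c-> s1 -c-> s0  → end s0, accepted
w2: Trace: s0 -c-> s2 -a-> s0 -c-> s2 -c-> s1 -a-> s2  → end s2, rejected
w3: Trace: s0 -b-> s0 -c-> s2 -b-> s1 -c-> s0 -a-> s2 -c-> s1  → end s1, accepted
w4: Trace: s0 -b-> s0 -b-> s0 -c-> s2 -b-> s1 -a-> s2 -c-> s1 -c-> s0  → end s0, accepted
w5: Trace: s0 -c-> s2 -b-> s1 -c-> s0 -a-> s2  → end s2, rejected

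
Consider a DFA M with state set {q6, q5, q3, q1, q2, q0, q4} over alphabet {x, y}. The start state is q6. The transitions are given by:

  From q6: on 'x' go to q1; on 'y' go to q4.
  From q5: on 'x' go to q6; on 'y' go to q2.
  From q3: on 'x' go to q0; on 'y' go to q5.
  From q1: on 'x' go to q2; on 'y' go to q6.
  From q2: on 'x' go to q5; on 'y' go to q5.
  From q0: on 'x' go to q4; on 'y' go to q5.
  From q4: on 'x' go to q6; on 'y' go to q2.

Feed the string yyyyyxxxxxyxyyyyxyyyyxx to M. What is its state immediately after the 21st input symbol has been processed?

q5

start at q6
read 'y': q6 → q4
read 'y': q4 → q2
read 'y': q2 → q5
read 'y': q5 → q2
read 'y': q2 → q5
read 'x': q5 → q6
read 'x': q6 → q1
read 'x': q1 → q2
read 'x': q2 → q5
read 'x': q5 → q6
read 'y': q6 → q4
read 'x': q4 → q6
read 'y': q6 → q4
read 'y': q4 → q2
read 'y': q2 → q5
read 'y': q5 → q2
read 'x': q2 → q5
read 'y': q5 → q2
read 'y': q2 → q5
read 'y': q5 → q2
read 'y': q2 → q5
After 21 symbols: q5.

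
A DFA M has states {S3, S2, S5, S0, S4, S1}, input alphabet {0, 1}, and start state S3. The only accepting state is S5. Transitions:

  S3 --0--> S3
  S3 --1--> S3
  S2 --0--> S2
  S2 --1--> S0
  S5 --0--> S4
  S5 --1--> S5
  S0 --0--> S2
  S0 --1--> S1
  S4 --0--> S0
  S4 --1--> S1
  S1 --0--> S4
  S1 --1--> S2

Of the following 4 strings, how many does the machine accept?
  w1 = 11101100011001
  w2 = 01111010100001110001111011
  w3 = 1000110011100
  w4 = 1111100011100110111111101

w1: S3 → S3 → S3 → S3 → S3 → S3 → S3 → S3 → S3 → S3 → S3 → S3 → S3 → S3 → S3  → end S3, rejected
w2: S3 → S3 → S3 → S3 → S3 → S3 → S3 → S3 → S3 → S3 → S3 → S3 → S3 → S3 → S3 → S3 → S3 → S3 → S3 → S3 → S3 → S3 → S3 → S3 → S3 → S3 → S3  → end S3, rejected
w3: S3 → S3 → S3 → S3 → S3 → S3 → S3 → S3 → S3 → S3 → S3 → S3 → S3 → S3  → end S3, rejected
w4: S3 → S3 → S3 → S3 → S3 → S3 → S3 → S3 → S3 → S3 → S3 → S3 → S3 → S3 → S3 → S3 → S3 → S3 → S3 → S3 → S3 → S3 → S3 → S3 → S3 → S3  → end S3, rejected

0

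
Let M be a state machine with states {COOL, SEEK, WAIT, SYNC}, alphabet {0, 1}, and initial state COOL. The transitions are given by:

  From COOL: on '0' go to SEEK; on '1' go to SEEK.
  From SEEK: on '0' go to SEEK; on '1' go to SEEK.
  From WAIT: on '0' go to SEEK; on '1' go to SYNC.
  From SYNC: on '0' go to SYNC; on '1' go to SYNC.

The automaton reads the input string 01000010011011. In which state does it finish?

COOL → SEEK → SEEK → SEEK → SEEK → SEEK → SEEK → SEEK → SEEK → SEEK → SEEK → SEEK → SEEK → SEEK → SEEK

SEEK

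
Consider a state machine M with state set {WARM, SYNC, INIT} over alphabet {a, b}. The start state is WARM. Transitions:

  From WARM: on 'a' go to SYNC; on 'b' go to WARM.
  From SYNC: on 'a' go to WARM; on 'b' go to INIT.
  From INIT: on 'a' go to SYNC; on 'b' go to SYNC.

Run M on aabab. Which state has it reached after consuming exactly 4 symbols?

SYNC

Trace: WARM -a-> SYNC -a-> WARM -b-> WARM -a-> SYNC
After 4 symbols: SYNC.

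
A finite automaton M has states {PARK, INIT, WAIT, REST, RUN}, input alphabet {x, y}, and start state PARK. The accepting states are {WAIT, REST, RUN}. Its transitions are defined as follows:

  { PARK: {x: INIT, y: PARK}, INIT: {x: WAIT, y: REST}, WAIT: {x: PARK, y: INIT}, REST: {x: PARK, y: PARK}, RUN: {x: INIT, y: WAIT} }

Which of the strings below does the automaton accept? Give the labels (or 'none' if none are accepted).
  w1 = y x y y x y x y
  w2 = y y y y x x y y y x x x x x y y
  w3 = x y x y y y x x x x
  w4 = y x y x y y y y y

w2

w1: Trace: PARK -y-> PARK -x-> INIT -y-> REST -y-> PARK -x-> INIT -y-> REST -x-> PARK -y-> PARK  → end PARK, rejected
w2: Trace: PARK -y-> PARK -y-> PARK -y-> PARK -y-> PARK -x-> INIT -x-> WAIT -y-> INIT -y-> REST -y-> PARK -x-> INIT -x-> WAIT -x-> PARK -x-> INIT -x-> WAIT -y-> INIT -y-> REST  → end REST, accepted
w3: Trace: PARK -x-> INIT -y-> REST -x-> PARK -y-> PARK -y-> PARK -y-> PARK -x-> INIT -x-> WAIT -x-> PARK -x-> INIT  → end INIT, rejected
w4: Trace: PARK -y-> PARK -x-> INIT -y-> REST -x-> PARK -y-> PARK -y-> PARK -y-> PARK -y-> PARK -y-> PARK  → end PARK, rejected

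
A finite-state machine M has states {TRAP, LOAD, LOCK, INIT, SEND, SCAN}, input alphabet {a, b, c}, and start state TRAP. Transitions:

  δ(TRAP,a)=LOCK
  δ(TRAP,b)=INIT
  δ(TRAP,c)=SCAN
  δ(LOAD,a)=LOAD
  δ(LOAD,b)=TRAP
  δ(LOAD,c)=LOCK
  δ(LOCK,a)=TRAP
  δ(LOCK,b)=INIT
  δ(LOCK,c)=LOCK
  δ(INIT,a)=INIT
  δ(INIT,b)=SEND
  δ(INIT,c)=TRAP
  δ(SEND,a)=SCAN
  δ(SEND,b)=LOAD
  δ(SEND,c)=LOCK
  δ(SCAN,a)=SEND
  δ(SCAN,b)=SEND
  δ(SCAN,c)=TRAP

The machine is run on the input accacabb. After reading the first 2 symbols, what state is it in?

Trace: TRAP -a-> LOCK -c-> LOCK
After 2 symbols: LOCK.

LOCK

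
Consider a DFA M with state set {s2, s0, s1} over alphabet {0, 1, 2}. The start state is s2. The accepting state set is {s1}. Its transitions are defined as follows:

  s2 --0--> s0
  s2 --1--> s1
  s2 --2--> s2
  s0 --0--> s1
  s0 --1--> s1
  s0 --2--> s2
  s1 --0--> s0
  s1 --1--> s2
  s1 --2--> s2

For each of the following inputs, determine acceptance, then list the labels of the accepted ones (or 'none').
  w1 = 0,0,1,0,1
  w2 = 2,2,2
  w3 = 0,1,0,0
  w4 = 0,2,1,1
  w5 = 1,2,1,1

w1, w3

w1: s2 → s0 → s1 → s2 → s0 → s1  → end s1, accepted
w2: s2 → s2 → s2 → s2  → end s2, rejected
w3: s2 → s0 → s1 → s0 → s1  → end s1, accepted
w4: s2 → s0 → s2 → s1 → s2  → end s2, rejected
w5: s2 → s1 → s2 → s1 → s2  → end s2, rejected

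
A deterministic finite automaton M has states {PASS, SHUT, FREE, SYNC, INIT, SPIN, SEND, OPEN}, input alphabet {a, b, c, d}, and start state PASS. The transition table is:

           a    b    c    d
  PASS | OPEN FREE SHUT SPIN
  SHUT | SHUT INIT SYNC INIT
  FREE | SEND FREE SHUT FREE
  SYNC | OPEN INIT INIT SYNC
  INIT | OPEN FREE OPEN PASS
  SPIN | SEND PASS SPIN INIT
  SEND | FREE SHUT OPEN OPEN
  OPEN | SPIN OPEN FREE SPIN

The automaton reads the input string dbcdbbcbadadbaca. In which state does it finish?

SEND

start at PASS
read 'd': PASS → SPIN
read 'b': SPIN → PASS
read 'c': PASS → SHUT
read 'd': SHUT → INIT
read 'b': INIT → FREE
read 'b': FREE → FREE
read 'c': FREE → SHUT
read 'b': SHUT → INIT
read 'a': INIT → OPEN
read 'd': OPEN → SPIN
read 'a': SPIN → SEND
read 'd': SEND → OPEN
read 'b': OPEN → OPEN
read 'a': OPEN → SPIN
read 'c': SPIN → SPIN
read 'a': SPIN → SEND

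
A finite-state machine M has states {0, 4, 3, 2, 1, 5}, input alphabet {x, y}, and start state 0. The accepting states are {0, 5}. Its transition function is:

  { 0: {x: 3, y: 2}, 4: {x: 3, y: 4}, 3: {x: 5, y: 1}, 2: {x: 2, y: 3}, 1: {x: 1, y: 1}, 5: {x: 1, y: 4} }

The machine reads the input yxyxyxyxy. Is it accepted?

No

0 → 2 → 2 → 3 → 5 → 4 → 3 → 1 → 1 → 1
End state 1 is not accepting.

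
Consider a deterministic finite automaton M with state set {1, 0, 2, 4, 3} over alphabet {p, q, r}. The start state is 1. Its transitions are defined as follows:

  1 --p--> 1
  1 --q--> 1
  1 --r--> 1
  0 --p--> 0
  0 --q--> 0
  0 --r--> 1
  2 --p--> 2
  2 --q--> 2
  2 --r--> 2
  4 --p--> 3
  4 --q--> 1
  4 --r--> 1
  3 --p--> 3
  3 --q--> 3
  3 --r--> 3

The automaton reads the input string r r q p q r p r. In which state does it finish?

1

1 → 1 → 1 → 1 → 1 → 1 → 1 → 1 → 1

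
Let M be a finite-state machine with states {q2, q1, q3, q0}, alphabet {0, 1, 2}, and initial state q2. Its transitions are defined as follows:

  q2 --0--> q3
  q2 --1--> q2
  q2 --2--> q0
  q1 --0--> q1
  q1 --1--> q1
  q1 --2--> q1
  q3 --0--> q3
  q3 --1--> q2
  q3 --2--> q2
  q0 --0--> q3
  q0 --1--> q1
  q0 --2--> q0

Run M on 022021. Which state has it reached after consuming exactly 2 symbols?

q2 → q3 → q2
After 2 symbols: q2.

q2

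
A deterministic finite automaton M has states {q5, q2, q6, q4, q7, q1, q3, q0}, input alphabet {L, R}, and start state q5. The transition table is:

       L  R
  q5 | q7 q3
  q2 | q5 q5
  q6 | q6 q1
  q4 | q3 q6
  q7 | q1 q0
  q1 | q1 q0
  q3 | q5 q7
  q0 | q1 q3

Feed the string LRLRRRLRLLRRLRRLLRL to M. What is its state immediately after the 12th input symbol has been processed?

q5 → q7 → q0 → q1 → q0 → q3 → q7 → q1 → q0 → q1 → q1 → q0 → q3
After 12 symbols: q3.

q3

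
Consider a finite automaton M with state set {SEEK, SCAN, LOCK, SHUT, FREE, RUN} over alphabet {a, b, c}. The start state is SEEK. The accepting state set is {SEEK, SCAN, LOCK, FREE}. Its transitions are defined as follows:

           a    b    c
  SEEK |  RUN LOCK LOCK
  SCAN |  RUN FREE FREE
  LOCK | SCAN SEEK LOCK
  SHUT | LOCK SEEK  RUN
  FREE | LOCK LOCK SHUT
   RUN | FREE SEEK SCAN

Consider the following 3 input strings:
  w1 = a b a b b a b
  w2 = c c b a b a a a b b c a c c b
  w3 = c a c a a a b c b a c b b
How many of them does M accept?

3

w1: Trace: SEEK -a-> RUN -b-> SEEK -a-> RUN -b-> SEEK -b-> LOCK -a-> SCAN -b-> FREE  → end FREE, accepted
w2: Trace: SEEK -c-> LOCK -c-> LOCK -b-> SEEK -a-> RUN -b-> SEEK -a-> RUN -a-> FREE -a-> LOCK -b-> SEEK -b-> LOCK -c-> LOCK -a-> SCAN -c-> FREE -c-> SHUT -b-> SEEK  → end SEEK, accepted
w3: Trace: SEEK -c-> LOCK -a-> SCAN -c-> FREE -a-> LOCK -a-> SCAN -a-> RUN -b-> SEEK -c-> LOCK -b-> SEEK -a-> RUN -c-> SCAN -b-> FREE -b-> LOCK  → end LOCK, accepted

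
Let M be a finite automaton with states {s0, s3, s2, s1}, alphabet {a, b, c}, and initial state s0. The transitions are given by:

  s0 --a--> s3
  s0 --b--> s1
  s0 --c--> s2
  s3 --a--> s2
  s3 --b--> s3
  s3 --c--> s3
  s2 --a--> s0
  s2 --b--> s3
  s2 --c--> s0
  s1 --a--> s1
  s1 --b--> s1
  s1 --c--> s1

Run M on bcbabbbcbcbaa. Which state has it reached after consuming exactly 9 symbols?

s1

s0 → s1 → s1 → s1 → s1 → s1 → s1 → s1 → s1 → s1
After 9 symbols: s1.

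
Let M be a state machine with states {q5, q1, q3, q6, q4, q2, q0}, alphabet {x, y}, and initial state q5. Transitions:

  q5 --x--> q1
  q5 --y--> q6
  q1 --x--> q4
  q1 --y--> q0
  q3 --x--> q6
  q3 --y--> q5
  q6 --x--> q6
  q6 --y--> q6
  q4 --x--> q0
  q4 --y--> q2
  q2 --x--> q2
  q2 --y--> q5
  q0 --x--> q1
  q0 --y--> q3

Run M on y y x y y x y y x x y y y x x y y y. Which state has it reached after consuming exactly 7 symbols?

Trace: q5 -y-> q6 -y-> q6 -x-> q6 -y-> q6 -y-> q6 -x-> q6 -y-> q6
After 7 symbols: q6.

q6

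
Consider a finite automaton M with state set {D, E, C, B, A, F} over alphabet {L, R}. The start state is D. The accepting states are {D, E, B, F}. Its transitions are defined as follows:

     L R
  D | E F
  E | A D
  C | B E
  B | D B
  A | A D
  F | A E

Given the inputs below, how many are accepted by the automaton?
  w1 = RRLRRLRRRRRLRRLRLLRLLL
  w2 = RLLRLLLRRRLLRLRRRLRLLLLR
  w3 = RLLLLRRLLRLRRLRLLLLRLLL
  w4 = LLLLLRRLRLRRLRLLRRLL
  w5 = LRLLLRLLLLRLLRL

w1: Trace: D -R-> F -R-> E -L-> A -R-> D -R-> F -L-> A -R-> D -R-> F -R-> E -R-> D -R-> F -L-> A -R-> D -R-> F -L-> A -R-> D -L-> E -L-> A -R-> D -L-> E -L-> A -L-> A  → end A, rejected
w2: Trace: D -R-> F -L-> A -L-> A -R-> D -L-> E -L-> A -L-> A -R-> D -R-> F -R-> E -L-> A -L-> A -R-> D -L-> E -R-> D -R-> F -R-> E -L-> A -R-> D -L-> E -L-> A -L-> A -L-> A -R-> D  → end D, accepted
w3: Trace: D -R-> F -L-> A -L-> A -L-> A -L-> A -R-> D -R-> F -L-> A -L-> A -R-> D -L-> E -R-> D -R-> F -L-> A -R-> D -L-> E -L-> A -L-> A -L-> A -R-> D -L-> E -L-> A -L-> A  → end A, rejected
w4: Trace: D -L-> E -L-> A -L-> A -L-> A -L-> A -R-> D -R-> F -L-> A -R-> D -L-> E -R-> D -R-> F -L-> A -R-> D -L-> E -L-> A -R-> D -R-> F -L-> A -L-> A  → end A, rejected
w5: Trace: D -L-> E -R-> D -L-> E -L-> A -L-> A -R-> D -L-> E -L-> A -L-> A -L-> A -R-> D -L-> E -L-> A -R-> D -L-> E  → end E, accepted

2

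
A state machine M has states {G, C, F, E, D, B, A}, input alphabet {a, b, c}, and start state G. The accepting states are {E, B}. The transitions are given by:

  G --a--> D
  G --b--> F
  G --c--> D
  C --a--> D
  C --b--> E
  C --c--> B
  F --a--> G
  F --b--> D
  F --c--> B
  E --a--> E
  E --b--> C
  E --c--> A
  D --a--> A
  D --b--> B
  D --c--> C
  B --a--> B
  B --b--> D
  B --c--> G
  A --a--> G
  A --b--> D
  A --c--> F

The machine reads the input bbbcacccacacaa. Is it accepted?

No

start at G
read 'b': G → F
read 'b': F → D
read 'b': D → B
read 'c': B → G
read 'a': G → D
read 'c': D → C
read 'c': C → B
read 'c': B → G
read 'a': G → D
read 'c': D → C
read 'a': C → D
read 'c': D → C
read 'a': C → D
read 'a': D → A
End state A is not accepting.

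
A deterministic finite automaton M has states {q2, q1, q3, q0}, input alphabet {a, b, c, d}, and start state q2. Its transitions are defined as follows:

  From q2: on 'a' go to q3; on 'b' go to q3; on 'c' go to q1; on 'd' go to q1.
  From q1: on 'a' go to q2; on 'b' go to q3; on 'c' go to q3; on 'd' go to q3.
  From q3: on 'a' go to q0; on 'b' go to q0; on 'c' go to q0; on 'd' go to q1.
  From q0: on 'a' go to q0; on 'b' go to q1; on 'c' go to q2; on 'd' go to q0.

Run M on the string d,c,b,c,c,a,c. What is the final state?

q2 → q1 → q3 → q0 → q2 → q1 → q2 → q1

q1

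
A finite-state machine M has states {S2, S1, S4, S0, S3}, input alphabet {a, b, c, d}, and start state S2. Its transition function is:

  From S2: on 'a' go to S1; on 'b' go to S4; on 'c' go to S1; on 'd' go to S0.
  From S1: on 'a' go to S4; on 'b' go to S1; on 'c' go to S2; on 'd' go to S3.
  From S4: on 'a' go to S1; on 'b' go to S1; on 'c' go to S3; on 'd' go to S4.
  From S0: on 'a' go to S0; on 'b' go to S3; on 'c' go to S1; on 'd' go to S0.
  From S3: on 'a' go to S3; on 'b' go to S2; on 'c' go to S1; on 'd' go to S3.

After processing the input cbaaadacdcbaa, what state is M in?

S1

S2 → S1 → S1 → S4 → S1 → S4 → S4 → S1 → S2 → S0 → S1 → S1 → S4 → S1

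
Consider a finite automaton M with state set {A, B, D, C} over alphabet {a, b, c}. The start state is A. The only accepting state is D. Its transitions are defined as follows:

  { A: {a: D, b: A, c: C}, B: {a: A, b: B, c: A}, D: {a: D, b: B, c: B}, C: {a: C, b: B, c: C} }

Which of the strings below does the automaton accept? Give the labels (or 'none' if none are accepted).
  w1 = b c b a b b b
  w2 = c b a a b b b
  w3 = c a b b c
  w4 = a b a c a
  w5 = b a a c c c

w1:
  start at A
  read 'b': A → A
  read 'c': A → C
  read 'b': C → B
  read 'a': B → A
  read 'b': A → A
  read 'b': A → A
  read 'b': A → A
  end A, rejected
w2:
  start at A
  read 'c': A → C
  read 'b': C → B
  read 'a': B → A
  read 'a': A → D
  read 'b': D → B
  read 'b': B → B
  read 'b': B → B
  end B, rejected
w3:
  start at A
  read 'c': A → C
  read 'a': C → C
  read 'b': C → B
  read 'b': B → B
  read 'c': B → A
  end A, rejected
w4:
  start at A
  read 'a': A → D
  read 'b': D → B
  read 'a': B → A
  read 'c': A → C
  read 'a': C → C
  end C, rejected
w5:
  start at A
  read 'b': A → A
  read 'a': A → D
  read 'a': D → D
  read 'c': D → B
  read 'c': B → A
  read 'c': A → C
  end C, rejected

none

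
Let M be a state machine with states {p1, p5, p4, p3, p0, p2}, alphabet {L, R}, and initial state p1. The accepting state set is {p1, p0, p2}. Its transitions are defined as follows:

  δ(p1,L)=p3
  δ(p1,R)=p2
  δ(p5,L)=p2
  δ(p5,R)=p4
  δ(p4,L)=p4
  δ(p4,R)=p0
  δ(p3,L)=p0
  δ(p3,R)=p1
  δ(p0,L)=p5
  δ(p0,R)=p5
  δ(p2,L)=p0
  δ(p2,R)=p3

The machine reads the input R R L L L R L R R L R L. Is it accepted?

start at p1
read 'R': p1 → p2
read 'R': p2 → p3
read 'L': p3 → p0
read 'L': p0 → p5
read 'L': p5 → p2
read 'R': p2 → p3
read 'L': p3 → p0
read 'R': p0 → p5
read 'R': p5 → p4
read 'L': p4 → p4
read 'R': p4 → p0
read 'L': p0 → p5
End state p5 is not accepting.

No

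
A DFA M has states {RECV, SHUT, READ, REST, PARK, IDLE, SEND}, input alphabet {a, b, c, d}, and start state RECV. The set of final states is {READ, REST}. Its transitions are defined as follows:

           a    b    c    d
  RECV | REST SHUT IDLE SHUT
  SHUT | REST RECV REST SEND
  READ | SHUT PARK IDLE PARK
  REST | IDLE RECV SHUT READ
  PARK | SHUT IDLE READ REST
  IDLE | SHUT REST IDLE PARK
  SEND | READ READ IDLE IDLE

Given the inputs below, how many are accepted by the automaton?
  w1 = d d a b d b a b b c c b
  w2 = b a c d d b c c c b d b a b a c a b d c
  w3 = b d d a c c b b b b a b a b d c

w1:
  start at RECV
  read 'd': RECV → SHUT
  read 'd': SHUT → SEND
  read 'a': SEND → READ
  read 'b': READ → PARK
  read 'd': PARK → REST
  read 'b': REST → RECV
  read 'a': RECV → REST
  read 'b': REST → RECV
  read 'b': RECV → SHUT
  read 'c': SHUT → REST
  read 'c': REST → SHUT
  read 'b': SHUT → RECV
  end RECV, rejected
w2:
  start at RECV
  read 'b': RECV → SHUT
  read 'a': SHUT → REST
  read 'c': REST → SHUT
  read 'd': SHUT → SEND
  read 'd': SEND → IDLE
  read 'b': IDLE → REST
  read 'c': REST → SHUT
  read 'c': SHUT → REST
  read 'c': REST → SHUT
  read 'b': SHUT → RECV
  read 'd': RECV → SHUT
  read 'b': SHUT → RECV
  read 'a': RECV → REST
  read 'b': REST → RECV
  read 'a': RECV → REST
  read 'c': REST → SHUT
  read 'a': SHUT → REST
  read 'b': REST → RECV
  read 'd': RECV → SHUT
  read 'c': SHUT → REST
  end REST, accepted
w3:
  start at RECV
  read 'b': RECV → SHUT
  read 'd': SHUT → SEND
  read 'd': SEND → IDLE
  read 'a': IDLE → SHUT
  read 'c': SHUT → REST
  read 'c': REST → SHUT
  read 'b': SHUT → RECV
  read 'b': RECV → SHUT
  read 'b': SHUT → RECV
  read 'b': RECV → SHUT
  read 'a': SHUT → REST
  read 'b': REST → RECV
  read 'a': RECV → REST
  read 'b': REST → RECV
  read 'd': RECV → SHUT
  read 'c': SHUT → REST
  end REST, accepted

2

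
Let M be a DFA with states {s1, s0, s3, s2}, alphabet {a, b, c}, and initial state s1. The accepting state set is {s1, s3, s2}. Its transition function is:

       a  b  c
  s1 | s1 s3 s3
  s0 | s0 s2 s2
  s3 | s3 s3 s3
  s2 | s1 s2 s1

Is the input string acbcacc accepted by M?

Yes

start at s1
read 'a': s1 → s1
read 'c': s1 → s3
read 'b': s3 → s3
read 'c': s3 → s3
read 'a': s3 → s3
read 'c': s3 → s3
read 'c': s3 → s3
End state s3 is accepting.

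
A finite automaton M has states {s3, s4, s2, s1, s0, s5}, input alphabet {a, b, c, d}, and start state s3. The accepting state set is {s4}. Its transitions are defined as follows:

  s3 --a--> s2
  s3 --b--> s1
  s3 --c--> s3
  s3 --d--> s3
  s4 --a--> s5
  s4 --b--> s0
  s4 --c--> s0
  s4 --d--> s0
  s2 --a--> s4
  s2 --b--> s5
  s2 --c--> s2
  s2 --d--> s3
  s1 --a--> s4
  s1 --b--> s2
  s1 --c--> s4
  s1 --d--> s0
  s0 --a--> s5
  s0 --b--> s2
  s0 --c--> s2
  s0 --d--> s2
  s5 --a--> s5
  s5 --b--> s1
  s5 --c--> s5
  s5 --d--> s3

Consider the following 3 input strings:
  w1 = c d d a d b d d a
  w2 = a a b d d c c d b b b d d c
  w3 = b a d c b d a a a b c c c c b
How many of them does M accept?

1

w1: Trace: s3 -c-> s3 -d-> s3 -d-> s3 -a-> s2 -d-> s3 -b-> s1 -d-> s0 -d-> s2 -a-> s4  → end s4, accepted
w2: Trace: s3 -a-> s2 -a-> s4 -b-> s0 -d-> s2 -d-> s3 -c-> s3 -c-> s3 -d-> s3 -b-> s1 -b-> s2 -b-> s5 -d-> s3 -d-> s3 -c-> s3  → end s3, rejected
w3: Trace: s3 -b-> s1 -a-> s4 -d-> s0 -c-> s2 -b-> s5 -d-> s3 -a-> s2 -a-> s4 -a-> s5 -b-> s1 -c-> s4 -c-> s0 -c-> s2 -c-> s2 -b-> s5  → end s5, rejected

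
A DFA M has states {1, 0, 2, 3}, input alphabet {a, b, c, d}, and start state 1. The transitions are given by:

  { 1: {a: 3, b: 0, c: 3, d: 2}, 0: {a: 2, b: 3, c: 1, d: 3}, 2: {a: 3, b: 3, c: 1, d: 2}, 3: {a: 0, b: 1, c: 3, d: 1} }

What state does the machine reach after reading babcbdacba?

1 → 0 → 2 → 3 → 3 → 1 → 2 → 3 → 3 → 1 → 3

3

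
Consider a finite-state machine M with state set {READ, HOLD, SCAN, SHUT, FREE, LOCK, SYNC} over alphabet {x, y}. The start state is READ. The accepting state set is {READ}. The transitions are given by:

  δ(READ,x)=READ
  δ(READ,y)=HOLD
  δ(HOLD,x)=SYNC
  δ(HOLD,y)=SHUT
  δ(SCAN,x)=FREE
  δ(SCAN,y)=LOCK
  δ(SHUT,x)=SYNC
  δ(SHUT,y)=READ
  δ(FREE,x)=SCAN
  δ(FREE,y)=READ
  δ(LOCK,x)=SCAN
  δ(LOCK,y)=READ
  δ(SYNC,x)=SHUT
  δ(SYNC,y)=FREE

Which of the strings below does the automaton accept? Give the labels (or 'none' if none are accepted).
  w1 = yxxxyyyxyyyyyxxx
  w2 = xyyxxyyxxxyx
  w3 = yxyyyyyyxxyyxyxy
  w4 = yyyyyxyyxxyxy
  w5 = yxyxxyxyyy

w1:
  start at READ
  read 'y': READ → HOLD
  read 'x': HOLD → SYNC
  read 'x': SYNC → SHUT
  read 'x': SHUT → SYNC
  read 'y': SYNC → FREE
  read 'y': FREE → READ
  read 'y': READ → HOLD
  read 'x': HOLD → SYNC
  read 'y': SYNC → FREE
  read 'y': FREE → READ
  read 'y': READ → HOLD
  read 'y': HOLD → SHUT
  read 'y': SHUT → READ
  read 'x': READ → READ
  read 'x': READ → READ
  read 'x': READ → READ
  end READ, accepted
w2:
  start at READ
  read 'x': READ → READ
  read 'y': READ → HOLD
  read 'y': HOLD → SHUT
  read 'x': SHUT → SYNC
  read 'x': SYNC → SHUT
  read 'y': SHUT → READ
  read 'y': READ → HOLD
  read 'x': HOLD → SYNC
  read 'x': SYNC → SHUT
  read 'x': SHUT → SYNC
  read 'y': SYNC → FREE
  read 'x': FREE → SCAN
  end SCAN, rejected
w3:
  start at READ
  read 'y': READ → HOLD
  read 'x': HOLD → SYNC
  read 'y': SYNC → FREE
  read 'y': FREE → READ
  read 'y': READ → HOLD
  read 'y': HOLD → SHUT
  read 'y': SHUT → READ
  read 'y': READ → HOLD
  read 'x': HOLD → SYNC
  read 'x': SYNC → SHUT
  read 'y': SHUT → READ
  read 'y': READ → HOLD
  read 'x': HOLD → SYNC
  read 'y': SYNC → FREE
  read 'x': FREE → SCAN
  read 'y': SCAN → LOCK
  end LOCK, rejected
w4:
  start at READ
  read 'y': READ → HOLD
  read 'y': HOLD → SHUT
  read 'y': SHUT → READ
  read 'y': READ → HOLD
  read 'y': HOLD → SHUT
  read 'x': SHUT → SYNC
  read 'y': SYNC → FREE
  read 'y': FREE → READ
  read 'x': READ → READ
  read 'x': READ → READ
  read 'y': READ → HOLD
  read 'x': HOLD → SYNC
  read 'y': SYNC → FREE
  end FREE, rejected
w5:
  start at READ
  read 'y': READ → HOLD
  read 'x': HOLD → SYNC
  read 'y': SYNC → FREE
  read 'x': FREE → SCAN
  read 'x': SCAN → FREE
  read 'y': FREE → READ
  read 'x': READ → READ
  read 'y': READ → HOLD
  read 'y': HOLD → SHUT
  read 'y': SHUT → READ
  end READ, accepted

w1, w5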